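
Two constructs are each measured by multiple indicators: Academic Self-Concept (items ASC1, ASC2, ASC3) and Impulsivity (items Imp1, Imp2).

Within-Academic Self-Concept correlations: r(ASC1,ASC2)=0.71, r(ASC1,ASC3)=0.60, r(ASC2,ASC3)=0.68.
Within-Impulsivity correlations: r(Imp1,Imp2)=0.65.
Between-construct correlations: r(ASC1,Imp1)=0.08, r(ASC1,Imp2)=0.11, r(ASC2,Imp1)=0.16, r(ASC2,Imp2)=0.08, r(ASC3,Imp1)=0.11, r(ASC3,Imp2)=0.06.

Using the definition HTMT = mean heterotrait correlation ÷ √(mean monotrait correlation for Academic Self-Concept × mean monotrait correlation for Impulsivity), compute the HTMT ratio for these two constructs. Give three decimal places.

0.152

Mean heterotrait r = 0.60/6 = 0.1000.
Mean within-ASC = 1.99/3 = 0.6633; mean within-Imp = 0.65/1 = 0.6500.
Geometric mean = √(0.6633 × 0.6500) = 0.6566.
HTMT = 0.1000 / 0.6566 = 0.152.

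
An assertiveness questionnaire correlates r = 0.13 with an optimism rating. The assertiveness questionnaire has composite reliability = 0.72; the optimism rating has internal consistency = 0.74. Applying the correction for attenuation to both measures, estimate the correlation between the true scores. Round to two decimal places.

r_true = r_obs / √(r_xx · r_yy) = 0.13 / √(0.72 × 0.74) = 0.13 / √0.5328 = 0.13 / 0.7299 ≈ 0.18.

0.18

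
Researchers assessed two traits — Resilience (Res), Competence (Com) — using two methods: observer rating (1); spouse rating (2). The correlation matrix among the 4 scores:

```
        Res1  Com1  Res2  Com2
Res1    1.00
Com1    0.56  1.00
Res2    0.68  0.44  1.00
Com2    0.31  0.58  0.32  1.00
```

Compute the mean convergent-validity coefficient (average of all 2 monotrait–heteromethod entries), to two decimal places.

0.63

Convergent values: 0.68, 0.58; mean = 1.26/2 = 0.63.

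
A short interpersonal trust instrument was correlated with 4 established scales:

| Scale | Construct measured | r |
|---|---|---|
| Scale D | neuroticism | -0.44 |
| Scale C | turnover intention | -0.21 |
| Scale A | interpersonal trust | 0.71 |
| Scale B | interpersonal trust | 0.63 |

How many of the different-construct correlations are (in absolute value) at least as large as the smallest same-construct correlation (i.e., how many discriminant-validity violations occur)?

Convergent (same construct = interpersonal trust): Scale A, Scale B.
Smallest convergent = 0.63. Discriminant |r|: 0.44, 0.21; count ≥ 0.63 → 0.

0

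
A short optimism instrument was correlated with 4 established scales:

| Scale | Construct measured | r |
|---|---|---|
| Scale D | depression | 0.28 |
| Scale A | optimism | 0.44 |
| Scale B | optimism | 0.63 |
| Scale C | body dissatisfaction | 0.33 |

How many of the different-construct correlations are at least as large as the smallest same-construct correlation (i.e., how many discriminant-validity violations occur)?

0

Convergent (same construct = optimism): Scale A, Scale B.
Smallest convergent = 0.44. Discriminant values: 0.28, 0.33; count ≥ 0.44 → 0.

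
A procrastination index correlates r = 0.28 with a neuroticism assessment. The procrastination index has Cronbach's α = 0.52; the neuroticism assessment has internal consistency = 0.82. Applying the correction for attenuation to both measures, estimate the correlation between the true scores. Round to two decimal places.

r_true = r_obs / √(r_xx · r_yy) = 0.28 / √(0.52 × 0.82) = 0.28 / √0.4264 = 0.28 / 0.6530 ≈ 0.43.

0.43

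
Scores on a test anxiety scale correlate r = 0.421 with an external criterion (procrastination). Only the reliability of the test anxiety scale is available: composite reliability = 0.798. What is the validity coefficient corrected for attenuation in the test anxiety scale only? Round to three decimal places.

Single correction: r_c = r_obs / √r_xx = 0.421 / √0.798 = 0.421 / 0.8933 ≈ 0.471.

0.471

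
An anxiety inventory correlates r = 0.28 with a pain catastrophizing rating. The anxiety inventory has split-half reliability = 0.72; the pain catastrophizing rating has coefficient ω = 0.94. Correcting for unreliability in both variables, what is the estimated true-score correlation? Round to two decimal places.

r_true = r_obs / √(r_xx · r_yy) = 0.28 / √(0.72 × 0.94) = 0.28 / √0.6768 = 0.28 / 0.8227 ≈ 0.34.

0.34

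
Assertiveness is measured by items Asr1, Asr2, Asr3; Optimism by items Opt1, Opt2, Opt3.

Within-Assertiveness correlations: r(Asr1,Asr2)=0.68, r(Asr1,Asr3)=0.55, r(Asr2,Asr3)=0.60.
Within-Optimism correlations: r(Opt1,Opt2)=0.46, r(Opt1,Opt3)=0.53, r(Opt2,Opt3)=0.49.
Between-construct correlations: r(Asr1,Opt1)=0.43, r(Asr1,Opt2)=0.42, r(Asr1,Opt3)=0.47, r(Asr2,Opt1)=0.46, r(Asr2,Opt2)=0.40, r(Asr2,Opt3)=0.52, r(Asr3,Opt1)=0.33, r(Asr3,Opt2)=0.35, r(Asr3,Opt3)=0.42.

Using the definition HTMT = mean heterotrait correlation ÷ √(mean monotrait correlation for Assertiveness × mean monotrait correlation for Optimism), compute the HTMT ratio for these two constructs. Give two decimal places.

0.77

Between-construct mean = 3.80/9 = 0.4222.
Mean within-Asr = 1.83/3 = 0.6100; mean within-Opt = 1.48/3 = 0.4933.
Geometric mean = √(0.6100 × 0.4933) = 0.5486.
HTMT = 0.4222 / 0.5486 = 0.77.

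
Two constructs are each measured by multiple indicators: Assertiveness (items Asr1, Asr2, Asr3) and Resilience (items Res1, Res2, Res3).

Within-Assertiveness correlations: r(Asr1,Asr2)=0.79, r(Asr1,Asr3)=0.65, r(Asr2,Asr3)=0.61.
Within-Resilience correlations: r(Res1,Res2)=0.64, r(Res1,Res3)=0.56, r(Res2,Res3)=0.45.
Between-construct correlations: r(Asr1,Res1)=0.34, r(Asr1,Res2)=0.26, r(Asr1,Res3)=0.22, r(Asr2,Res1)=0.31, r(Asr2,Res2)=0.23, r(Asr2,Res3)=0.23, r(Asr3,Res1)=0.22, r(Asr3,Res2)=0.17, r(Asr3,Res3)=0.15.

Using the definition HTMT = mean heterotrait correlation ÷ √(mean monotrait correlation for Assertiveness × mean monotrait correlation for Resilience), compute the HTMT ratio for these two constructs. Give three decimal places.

Mean between = 2.13/9 = 0.2367.
Mean within-Asr = 2.05/3 = 0.6833; mean within-Res = 1.65/3 = 0.5500.
Geometric mean = √(0.6833 × 0.5500) = 0.6130.
HTMT = 0.2367 / 0.6130 = 0.386.

0.386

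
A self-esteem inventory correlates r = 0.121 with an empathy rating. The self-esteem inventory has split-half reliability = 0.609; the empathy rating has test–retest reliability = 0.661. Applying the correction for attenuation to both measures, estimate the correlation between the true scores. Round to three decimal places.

r_true = r_obs / √(r_xx · r_yy) = 0.121 / √(0.609 × 0.661) = 0.121 / √0.402549 = 0.121 / 0.6345 ≈ 0.191.

0.191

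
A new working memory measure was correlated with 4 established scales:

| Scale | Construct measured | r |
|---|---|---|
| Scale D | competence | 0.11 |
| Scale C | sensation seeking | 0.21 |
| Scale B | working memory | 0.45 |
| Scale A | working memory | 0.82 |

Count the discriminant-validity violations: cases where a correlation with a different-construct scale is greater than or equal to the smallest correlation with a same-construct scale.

0

Convergent (same construct = working memory): Scale B, Scale A.
Smallest convergent = 0.45. Discriminant values: 0.11, 0.21; count ≥ 0.45 → 0.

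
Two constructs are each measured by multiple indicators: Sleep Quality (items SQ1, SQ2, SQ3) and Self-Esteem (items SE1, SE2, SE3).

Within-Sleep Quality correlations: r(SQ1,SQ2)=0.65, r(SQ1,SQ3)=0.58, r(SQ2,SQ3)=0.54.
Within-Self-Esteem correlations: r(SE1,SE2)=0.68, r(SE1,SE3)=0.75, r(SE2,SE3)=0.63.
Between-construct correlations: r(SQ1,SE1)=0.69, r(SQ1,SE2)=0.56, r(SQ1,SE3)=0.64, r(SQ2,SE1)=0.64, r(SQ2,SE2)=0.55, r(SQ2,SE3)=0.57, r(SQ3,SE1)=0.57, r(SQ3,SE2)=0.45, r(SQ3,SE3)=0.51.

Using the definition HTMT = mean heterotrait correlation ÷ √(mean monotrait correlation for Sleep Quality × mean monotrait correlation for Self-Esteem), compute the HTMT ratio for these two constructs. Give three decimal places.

0.904

Mean heterotrait r = 5.18/9 = 0.5756.
Mean within-SQ = 1.77/3 = 0.5900; mean within-SE = 2.06/3 = 0.6867.
Geometric mean = √(0.5900 × 0.6867) = 0.6365.
HTMT = 0.5756 / 0.6365 = 0.904.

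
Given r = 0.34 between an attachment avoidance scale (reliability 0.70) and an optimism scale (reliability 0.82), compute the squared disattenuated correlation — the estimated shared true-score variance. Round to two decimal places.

Disattenuated r = 0.34 / √(0.70 × 0.82) = 0.34 / 0.7576 = 0.4488.
Shared true-score variance = 0.4488² = 0.2014 ≈ 0.20.

0.20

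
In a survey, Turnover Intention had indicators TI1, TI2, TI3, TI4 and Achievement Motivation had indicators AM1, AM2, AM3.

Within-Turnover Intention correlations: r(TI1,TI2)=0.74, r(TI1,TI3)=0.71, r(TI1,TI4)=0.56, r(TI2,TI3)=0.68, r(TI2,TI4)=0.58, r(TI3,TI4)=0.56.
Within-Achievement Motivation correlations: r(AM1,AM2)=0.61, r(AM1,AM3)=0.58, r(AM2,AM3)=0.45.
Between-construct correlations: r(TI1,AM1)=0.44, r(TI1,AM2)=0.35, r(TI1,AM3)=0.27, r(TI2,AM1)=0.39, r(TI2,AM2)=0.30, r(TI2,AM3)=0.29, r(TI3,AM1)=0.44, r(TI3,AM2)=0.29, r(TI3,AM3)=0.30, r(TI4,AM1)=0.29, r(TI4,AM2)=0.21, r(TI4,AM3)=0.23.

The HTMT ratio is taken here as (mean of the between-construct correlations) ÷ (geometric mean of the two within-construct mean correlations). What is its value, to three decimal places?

0.536

Mean heterotrait r = 3.80/12 = 0.3167.
Mean within-TI = 3.83/6 = 0.6383; mean within-AM = 1.64/3 = 0.5467.
Geometric mean = √(0.6383 × 0.5467) = 0.5907.
HTMT = 0.3167 / 0.5907 = 0.536.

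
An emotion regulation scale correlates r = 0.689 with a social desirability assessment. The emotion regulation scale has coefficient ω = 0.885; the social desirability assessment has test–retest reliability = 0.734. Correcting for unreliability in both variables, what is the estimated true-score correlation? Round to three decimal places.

r_true = r_obs / √(r_xx · r_yy) = 0.689 / √(0.885 × 0.734) = 0.689 / √0.649590 = 0.689 / 0.8060 ≈ 0.855.

0.855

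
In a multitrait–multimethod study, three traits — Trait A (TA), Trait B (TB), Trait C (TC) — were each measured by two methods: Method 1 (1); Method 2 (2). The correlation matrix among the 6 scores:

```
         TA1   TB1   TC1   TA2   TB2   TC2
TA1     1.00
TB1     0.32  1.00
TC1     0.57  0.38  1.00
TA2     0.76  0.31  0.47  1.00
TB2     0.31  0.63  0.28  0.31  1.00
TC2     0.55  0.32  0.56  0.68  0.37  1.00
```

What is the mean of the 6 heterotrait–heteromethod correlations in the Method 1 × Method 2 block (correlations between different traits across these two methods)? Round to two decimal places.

HTHM values (method 1 × method 2): 0.31, 0.55, 0.31, 0.32, 0.47, 0.28; mean = 2.24/6 = 0.37.

0.37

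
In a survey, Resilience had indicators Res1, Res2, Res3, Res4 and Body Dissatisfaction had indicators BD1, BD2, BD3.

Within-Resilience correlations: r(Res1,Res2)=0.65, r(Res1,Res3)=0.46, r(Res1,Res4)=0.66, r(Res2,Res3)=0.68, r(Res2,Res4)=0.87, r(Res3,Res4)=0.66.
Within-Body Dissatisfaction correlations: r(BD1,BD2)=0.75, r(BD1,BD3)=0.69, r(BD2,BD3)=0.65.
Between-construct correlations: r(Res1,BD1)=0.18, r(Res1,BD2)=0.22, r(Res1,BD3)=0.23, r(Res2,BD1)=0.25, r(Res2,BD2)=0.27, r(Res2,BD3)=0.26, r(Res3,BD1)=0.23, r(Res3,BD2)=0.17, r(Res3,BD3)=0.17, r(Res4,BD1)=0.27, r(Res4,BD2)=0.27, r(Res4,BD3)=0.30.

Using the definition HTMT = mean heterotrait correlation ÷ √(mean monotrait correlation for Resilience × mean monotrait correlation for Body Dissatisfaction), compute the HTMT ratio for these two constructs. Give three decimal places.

0.346

Mean heterotrait r = 2.82/12 = 0.2350.
Mean within-Res = 3.98/6 = 0.6633; mean within-BD = 2.09/3 = 0.6967.
Geometric mean = √(0.6633 × 0.6967) = 0.6798.
HTMT = 0.2350 / 0.6798 = 0.346.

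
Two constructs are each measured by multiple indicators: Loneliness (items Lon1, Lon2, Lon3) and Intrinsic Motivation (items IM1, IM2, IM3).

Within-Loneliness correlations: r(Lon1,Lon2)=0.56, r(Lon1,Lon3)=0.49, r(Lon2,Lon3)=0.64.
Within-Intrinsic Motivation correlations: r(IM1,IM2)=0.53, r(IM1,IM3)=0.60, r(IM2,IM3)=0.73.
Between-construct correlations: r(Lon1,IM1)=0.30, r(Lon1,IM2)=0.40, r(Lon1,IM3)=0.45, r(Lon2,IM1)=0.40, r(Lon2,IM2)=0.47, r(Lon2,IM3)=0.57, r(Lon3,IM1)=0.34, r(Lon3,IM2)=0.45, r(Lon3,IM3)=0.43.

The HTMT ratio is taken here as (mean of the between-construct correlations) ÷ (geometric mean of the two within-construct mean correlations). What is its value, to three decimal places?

Mean between = 3.81/9 = 0.4233.
Mean within-Lon = 1.69/3 = 0.5633; mean within-IM = 1.86/3 = 0.6200.
Geometric mean = √(0.5633 × 0.6200) = 0.5910.
HTMT = 0.4233 / 0.5910 = 0.716.

0.716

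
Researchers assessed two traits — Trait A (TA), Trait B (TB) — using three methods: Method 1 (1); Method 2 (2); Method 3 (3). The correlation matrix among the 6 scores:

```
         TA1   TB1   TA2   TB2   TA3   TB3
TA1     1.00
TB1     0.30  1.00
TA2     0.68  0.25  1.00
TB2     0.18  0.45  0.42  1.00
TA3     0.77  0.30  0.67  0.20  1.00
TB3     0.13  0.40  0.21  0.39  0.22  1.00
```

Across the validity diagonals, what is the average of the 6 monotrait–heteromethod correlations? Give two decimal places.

0.56

Convergent values: 0.68, 0.77, 0.67, 0.45, 0.40, 0.39; mean = 3.36/6 = 0.56.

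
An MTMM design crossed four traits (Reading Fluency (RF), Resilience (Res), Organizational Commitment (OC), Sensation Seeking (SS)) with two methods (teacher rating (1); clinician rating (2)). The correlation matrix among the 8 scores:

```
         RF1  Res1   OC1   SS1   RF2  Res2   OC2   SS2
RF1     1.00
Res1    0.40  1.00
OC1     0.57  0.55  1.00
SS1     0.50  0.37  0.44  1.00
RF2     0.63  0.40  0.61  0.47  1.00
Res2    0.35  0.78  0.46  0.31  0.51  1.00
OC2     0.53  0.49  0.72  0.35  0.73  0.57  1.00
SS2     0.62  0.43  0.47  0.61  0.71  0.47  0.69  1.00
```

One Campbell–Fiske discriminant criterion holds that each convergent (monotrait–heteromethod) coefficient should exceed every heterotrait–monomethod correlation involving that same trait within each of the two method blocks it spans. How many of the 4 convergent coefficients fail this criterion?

Checking each validity diagonal entry against its comparison values:
RF (methods 1·2): 0.63 vs {0.40, 0.51, 0.57, 0.73, 0.50, 0.71} → fail.
Res (methods 1·2): 0.78 vs {0.40, 0.51, 0.55, 0.57, 0.37, 0.47} → pass.
OC (methods 1·2): 0.72 vs {0.57, 0.73, 0.55, 0.57, 0.44, 0.69} → fail.
SS (methods 1·2): 0.61 vs {0.50, 0.71, 0.37, 0.47, 0.44, 0.69} → fail.
3 of 4 fail.

3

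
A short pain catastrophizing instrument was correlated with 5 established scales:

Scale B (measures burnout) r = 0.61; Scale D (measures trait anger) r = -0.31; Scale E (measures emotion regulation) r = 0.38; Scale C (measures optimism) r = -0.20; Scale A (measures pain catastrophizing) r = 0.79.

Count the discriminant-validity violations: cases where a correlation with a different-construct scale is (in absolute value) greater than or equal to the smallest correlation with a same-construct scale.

0

Convergent (same construct = pain catastrophizing): Scale A.
Smallest convergent = 0.79. Discriminant |r|: 0.61, 0.31, 0.38, 0.20; count ≥ 0.79 → 0.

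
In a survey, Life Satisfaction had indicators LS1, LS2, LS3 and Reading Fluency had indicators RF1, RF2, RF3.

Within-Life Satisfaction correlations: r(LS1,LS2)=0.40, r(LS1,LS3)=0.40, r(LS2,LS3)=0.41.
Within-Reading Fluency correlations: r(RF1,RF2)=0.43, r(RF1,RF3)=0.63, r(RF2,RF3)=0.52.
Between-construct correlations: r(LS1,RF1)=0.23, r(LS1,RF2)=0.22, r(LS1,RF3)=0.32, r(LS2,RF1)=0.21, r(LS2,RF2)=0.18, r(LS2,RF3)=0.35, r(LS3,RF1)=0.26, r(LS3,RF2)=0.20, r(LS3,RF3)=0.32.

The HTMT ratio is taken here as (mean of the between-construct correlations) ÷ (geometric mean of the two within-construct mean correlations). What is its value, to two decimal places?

Mean heterotrait r = 2.29/9 = 0.2544.
Mean within-LS = 1.21/3 = 0.4033; mean within-RF = 1.58/3 = 0.5267.
Geometric mean = √(0.4033 × 0.5267) = 0.4609.
HTMT = 0.2544 / 0.4609 = 0.55.

0.55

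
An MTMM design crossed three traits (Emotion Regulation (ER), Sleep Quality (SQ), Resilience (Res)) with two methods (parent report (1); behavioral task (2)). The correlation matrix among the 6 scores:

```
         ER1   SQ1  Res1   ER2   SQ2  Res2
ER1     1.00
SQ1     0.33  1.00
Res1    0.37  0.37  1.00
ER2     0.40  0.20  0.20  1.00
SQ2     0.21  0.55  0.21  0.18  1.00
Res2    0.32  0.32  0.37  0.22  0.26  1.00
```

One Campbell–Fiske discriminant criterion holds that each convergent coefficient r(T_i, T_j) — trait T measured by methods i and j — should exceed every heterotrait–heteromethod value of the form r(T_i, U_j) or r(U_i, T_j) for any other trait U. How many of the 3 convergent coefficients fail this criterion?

Checking each validity diagonal entry against its comparison values:
ER (methods 1·2): 0.40 vs {0.21, 0.20, 0.32, 0.20} → pass.
SQ (methods 1·2): 0.55 vs {0.20, 0.21, 0.32, 0.21} → pass.
Res (methods 1·2): 0.37 vs {0.20, 0.32, 0.21, 0.32} → pass.
0 of 3 fail.

0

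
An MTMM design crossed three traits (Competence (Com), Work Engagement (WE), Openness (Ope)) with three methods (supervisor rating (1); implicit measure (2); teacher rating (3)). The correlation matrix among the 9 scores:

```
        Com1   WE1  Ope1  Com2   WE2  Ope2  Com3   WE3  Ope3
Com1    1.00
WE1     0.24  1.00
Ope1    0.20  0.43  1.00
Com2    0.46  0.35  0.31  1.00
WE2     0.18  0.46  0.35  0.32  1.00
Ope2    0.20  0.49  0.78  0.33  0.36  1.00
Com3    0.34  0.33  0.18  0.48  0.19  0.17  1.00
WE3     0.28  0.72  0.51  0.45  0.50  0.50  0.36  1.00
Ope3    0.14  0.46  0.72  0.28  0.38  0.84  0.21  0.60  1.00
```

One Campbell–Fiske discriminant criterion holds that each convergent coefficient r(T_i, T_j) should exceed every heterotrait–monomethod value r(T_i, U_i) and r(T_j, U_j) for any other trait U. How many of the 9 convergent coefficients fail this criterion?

2

Convergent coefficients and their comparison sets:
Com (methods 1·2): 0.46 vs {0.24, 0.32, 0.20, 0.33} → pass.
Com (methods 1·3): 0.34 vs {0.24, 0.36, 0.20, 0.21} → fail.
Com (methods 2·3): 0.48 vs {0.32, 0.36, 0.33, 0.21} → pass.
WE (methods 1·2): 0.46 vs {0.24, 0.32, 0.43, 0.36} → pass.
WE (methods 1·3): 0.72 vs {0.24, 0.36, 0.43, 0.60} → pass.
WE (methods 2·3): 0.50 vs {0.32, 0.36, 0.36, 0.60} → fail.
Ope (methods 1·2): 0.78 vs {0.20, 0.33, 0.43, 0.36} → pass.
Ope (methods 1·3): 0.72 vs {0.20, 0.21, 0.43, 0.60} → pass.
Ope (methods 2·3): 0.84 vs {0.33, 0.21, 0.36, 0.60} → pass.
2 of 9 fail.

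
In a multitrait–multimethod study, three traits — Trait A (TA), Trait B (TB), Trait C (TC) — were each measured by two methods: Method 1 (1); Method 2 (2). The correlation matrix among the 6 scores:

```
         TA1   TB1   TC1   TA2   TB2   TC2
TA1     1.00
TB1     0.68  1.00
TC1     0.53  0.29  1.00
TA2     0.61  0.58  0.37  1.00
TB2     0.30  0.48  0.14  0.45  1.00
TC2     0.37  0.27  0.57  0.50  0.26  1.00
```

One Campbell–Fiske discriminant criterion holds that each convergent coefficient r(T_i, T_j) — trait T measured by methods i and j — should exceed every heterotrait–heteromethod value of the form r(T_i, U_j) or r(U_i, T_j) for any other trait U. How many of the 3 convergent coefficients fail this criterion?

Checking each validity diagonal entry against its comparison values:
TA (methods 1·2): 0.61 vs {0.30, 0.58, 0.37, 0.37} → pass.
TB (methods 1·2): 0.48 vs {0.58, 0.30, 0.27, 0.14} → fail.
TC (methods 1·2): 0.57 vs {0.37, 0.37, 0.14, 0.27} → pass.
1 of 3 fail.

1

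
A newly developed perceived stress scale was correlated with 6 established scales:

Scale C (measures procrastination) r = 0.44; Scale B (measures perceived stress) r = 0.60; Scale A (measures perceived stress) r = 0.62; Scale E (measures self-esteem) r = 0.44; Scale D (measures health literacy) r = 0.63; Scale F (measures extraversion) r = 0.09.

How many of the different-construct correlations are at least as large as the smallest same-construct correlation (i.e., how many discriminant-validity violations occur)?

1

Convergent (same construct = perceived stress): Scale B, Scale A.
Smallest convergent = 0.60. Discriminant values: 0.44, 0.44, 0.63, 0.09; count ≥ 0.60 → 1.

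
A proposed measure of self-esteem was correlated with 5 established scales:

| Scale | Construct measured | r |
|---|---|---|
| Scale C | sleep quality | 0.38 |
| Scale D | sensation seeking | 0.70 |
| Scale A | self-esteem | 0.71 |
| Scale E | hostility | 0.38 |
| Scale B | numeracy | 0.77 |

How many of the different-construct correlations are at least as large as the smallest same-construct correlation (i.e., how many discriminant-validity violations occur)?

Convergent (same construct = self-esteem): Scale A.
Smallest convergent = 0.71. Discriminant values: 0.38, 0.70, 0.38, 0.77; count ≥ 0.71 → 1.

1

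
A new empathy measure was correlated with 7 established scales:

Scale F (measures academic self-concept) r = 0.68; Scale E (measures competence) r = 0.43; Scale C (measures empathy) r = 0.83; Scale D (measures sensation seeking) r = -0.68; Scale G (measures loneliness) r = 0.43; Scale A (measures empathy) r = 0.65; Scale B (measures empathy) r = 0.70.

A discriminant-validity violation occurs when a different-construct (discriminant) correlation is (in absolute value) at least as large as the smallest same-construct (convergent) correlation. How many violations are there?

2

Convergent (same construct = empathy): Scale C, Scale A, Scale B.
Smallest convergent = 0.65. Discriminant |r|: 0.68, 0.43, 0.68, 0.43; count ≥ 0.65 → 2.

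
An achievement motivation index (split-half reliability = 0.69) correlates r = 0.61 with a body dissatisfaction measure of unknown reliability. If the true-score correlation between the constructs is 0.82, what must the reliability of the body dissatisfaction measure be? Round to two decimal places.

0.80

r_true = r_obs / √(r_xx · r_yy) ⇒ 0.82 = 0.61 / √(0.69 · r_yy).
√(0.69 · r_yy) = 0.61 / 0.82 = 0.7439; 0.69 · r_yy = 0.5534; r_yy = 0.5534 / 0.69 ≈ 0.80.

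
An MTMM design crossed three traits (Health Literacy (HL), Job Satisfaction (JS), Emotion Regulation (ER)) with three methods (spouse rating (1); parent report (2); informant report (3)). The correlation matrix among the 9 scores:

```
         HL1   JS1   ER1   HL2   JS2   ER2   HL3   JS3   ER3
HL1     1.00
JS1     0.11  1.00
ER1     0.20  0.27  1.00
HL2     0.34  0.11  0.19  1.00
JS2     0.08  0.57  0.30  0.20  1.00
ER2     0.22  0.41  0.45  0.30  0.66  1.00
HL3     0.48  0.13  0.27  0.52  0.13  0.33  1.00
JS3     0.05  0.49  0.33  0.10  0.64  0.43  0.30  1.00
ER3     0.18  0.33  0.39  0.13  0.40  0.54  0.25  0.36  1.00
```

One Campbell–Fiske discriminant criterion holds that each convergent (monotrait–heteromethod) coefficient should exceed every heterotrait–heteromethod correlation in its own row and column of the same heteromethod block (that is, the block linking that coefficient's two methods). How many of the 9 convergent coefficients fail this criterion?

Checking each validity diagonal entry against its comparison values:
HL (methods 1·2): 0.34 vs {0.08, 0.11, 0.22, 0.19} → pass.
HL (methods 1·3): 0.48 vs {0.05, 0.13, 0.18, 0.27} → pass.
HL (methods 2·3): 0.52 vs {0.10, 0.13, 0.13, 0.33} → pass.
JS (methods 1·2): 0.57 vs {0.11, 0.08, 0.41, 0.30} → pass.
JS (methods 1·3): 0.49 vs {0.13, 0.05, 0.33, 0.33} → pass.
JS (methods 2·3): 0.64 vs {0.13, 0.10, 0.40, 0.43} → pass.
ER (methods 1·2): 0.45 vs {0.19, 0.22, 0.30, 0.41} → pass.
ER (methods 1·3): 0.39 vs {0.27, 0.18, 0.33, 0.33} → pass.
ER (methods 2·3): 0.54 vs {0.33, 0.13, 0.43, 0.40} → pass.
0 of 9 fail.

0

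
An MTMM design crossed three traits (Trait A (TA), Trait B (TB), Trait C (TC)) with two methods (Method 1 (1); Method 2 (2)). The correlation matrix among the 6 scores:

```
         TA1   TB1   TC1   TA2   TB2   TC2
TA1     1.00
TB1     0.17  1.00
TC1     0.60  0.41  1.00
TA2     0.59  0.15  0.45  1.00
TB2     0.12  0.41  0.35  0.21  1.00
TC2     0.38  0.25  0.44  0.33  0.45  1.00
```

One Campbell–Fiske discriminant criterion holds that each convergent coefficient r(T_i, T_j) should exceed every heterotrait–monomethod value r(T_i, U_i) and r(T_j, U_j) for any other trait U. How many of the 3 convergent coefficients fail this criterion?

3

Checking each validity diagonal entry against its comparison values:
TA (methods 1·2): 0.59 vs {0.17, 0.21, 0.60, 0.33} → fail.
TB (methods 1·2): 0.41 vs {0.17, 0.21, 0.41, 0.45} → fail.
TC (methods 1·2): 0.44 vs {0.60, 0.33, 0.41, 0.45} → fail.
3 of 3 fail.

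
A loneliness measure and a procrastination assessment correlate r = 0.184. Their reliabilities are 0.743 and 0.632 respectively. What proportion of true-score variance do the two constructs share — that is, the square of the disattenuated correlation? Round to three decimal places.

0.072

Disattenuated r = 0.184 / √(0.743 × 0.632) = 0.184 / 0.6853 = 0.2685.
Shared true-score variance = 0.2685² = 0.0721 ≈ 0.072.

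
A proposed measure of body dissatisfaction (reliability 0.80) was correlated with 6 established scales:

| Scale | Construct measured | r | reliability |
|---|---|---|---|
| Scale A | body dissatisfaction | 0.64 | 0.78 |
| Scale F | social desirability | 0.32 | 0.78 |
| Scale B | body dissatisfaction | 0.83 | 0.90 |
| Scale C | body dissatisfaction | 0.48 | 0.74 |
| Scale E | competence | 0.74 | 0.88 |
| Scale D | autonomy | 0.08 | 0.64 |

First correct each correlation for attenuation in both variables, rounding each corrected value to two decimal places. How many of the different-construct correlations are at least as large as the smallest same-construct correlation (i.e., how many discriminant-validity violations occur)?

Disattenuated r (r / √(r_scale · r_new)):
  Scale A (conv): 0.64 / √(0.78·0.80) = 0.81
  Scale F (disc): 0.32 / √(0.78·0.80) = 0.41
  Scale B (conv): 0.83 / √(0.90·0.80) = 0.98
  Scale C (conv): 0.48 / √(0.74·0.80) = 0.62
  Scale E (disc): 0.74 / √(0.88·0.80) = 0.88
  Scale D (disc): 0.08 / √(0.64·0.80) = 0.11
Smallest convergent = 0.62. Discriminant values: 0.41, 0.88, 0.11; count ≥ 0.62 → 1.

1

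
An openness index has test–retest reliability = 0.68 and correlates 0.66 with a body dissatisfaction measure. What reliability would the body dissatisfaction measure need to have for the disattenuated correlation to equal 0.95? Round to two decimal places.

0.71

r_true = r_obs / √(r_xx · r_yy) ⇒ 0.95 = 0.66 / √(0.68 · r_yy).
√(0.68 · r_yy) = 0.66 / 0.95 = 0.6947; 0.68 · r_yy = 0.4826; r_yy = 0.4826 / 0.68 ≈ 0.71.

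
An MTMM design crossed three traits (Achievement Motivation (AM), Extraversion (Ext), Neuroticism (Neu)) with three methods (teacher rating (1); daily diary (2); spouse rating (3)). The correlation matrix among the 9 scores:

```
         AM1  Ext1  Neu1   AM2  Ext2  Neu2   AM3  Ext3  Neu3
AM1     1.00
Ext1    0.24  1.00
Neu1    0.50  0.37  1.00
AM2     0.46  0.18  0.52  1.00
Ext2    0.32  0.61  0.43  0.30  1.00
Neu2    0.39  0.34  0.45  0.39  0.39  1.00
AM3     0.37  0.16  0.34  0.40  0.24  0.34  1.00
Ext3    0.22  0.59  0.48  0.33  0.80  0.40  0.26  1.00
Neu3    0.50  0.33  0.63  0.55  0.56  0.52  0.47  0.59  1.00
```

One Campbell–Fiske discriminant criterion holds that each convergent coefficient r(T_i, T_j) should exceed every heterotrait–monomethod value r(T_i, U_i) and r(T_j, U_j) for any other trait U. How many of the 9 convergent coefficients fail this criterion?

6

Checking each validity diagonal entry against its comparison values:
AM (methods 1·2): 0.46 vs {0.24, 0.30, 0.50, 0.39} → fail.
AM (methods 1·3): 0.37 vs {0.24, 0.26, 0.50, 0.47} → fail.
AM (methods 2·3): 0.40 vs {0.30, 0.26, 0.39, 0.47} → fail.
Ext (methods 1·2): 0.61 vs {0.24, 0.30, 0.37, 0.39} → pass.
Ext (methods 1·3): 0.59 vs {0.24, 0.26, 0.37, 0.59} → fail.
Ext (methods 2·3): 0.80 vs {0.30, 0.26, 0.39, 0.59} → pass.
Neu (methods 1·2): 0.45 vs {0.50, 0.39, 0.37, 0.39} → fail.
Neu (methods 1·3): 0.63 vs {0.50, 0.47, 0.37, 0.59} → pass.
Neu (methods 2·3): 0.52 vs {0.39, 0.47, 0.39, 0.59} → fail.
6 of 9 fail.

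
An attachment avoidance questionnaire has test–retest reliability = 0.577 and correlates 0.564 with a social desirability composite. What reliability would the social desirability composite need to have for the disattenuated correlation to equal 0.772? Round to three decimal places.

0.925

r_true = r_obs / √(r_xx · r_yy) ⇒ 0.772 = 0.564 / √(0.577 · r_yy).
√(0.577 · r_yy) = 0.564 / 0.772 = 0.7306; 0.577 · r_yy = 0.5338; r_yy = 0.5338 / 0.577 ≈ 0.925.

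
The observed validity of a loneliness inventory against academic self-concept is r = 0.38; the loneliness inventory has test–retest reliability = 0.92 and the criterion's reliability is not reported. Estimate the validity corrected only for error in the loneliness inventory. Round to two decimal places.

0.40

Single correction: r_c = r_obs / √r_xx = 0.38 / √0.92 = 0.38 / 0.9592 ≈ 0.40.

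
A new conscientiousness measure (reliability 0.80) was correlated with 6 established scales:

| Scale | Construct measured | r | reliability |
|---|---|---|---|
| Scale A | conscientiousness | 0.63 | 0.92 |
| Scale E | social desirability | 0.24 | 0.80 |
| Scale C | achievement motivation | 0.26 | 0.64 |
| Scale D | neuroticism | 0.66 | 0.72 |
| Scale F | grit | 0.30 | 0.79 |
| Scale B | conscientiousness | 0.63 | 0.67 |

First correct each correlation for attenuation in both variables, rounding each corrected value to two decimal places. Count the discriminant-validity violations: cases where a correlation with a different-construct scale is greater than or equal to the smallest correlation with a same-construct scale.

Disattenuated r (r / √(r_scale · r_new)):
  Scale A (conv): 0.63 / √(0.92·0.80) = 0.73
  Scale E (disc): 0.24 / √(0.80·0.80) = 0.30
  Scale C (disc): 0.26 / √(0.64·0.80) = 0.36
  Scale D (disc): 0.66 / √(0.72·0.80) = 0.87
  Scale F (disc): 0.30 / √(0.79·0.80) = 0.38
  Scale B (conv): 0.63 / √(0.67·0.80) = 0.86
Smallest convergent = 0.73. Discriminant values: 0.30, 0.36, 0.87, 0.38; count ≥ 0.73 → 1.

1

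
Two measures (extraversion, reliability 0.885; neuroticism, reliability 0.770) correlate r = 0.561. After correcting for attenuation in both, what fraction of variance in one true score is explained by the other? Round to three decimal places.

0.462

Disattenuated r = 0.561 / √(0.885 × 0.770) = 0.561 / 0.8255 = 0.6796.
Shared true-score variance = 0.6796² = 0.4619 ≈ 0.462.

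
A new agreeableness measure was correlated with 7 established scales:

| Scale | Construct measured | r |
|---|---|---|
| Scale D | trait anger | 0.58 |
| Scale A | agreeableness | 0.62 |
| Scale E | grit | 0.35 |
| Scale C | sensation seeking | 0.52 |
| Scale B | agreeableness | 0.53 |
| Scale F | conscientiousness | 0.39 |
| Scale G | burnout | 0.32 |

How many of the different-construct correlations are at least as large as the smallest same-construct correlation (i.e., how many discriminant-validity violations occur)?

1

Convergent (same construct = agreeableness): Scale A, Scale B.
Smallest convergent = 0.53. Discriminant values: 0.58, 0.35, 0.52, 0.39, 0.32; count ≥ 0.53 → 1.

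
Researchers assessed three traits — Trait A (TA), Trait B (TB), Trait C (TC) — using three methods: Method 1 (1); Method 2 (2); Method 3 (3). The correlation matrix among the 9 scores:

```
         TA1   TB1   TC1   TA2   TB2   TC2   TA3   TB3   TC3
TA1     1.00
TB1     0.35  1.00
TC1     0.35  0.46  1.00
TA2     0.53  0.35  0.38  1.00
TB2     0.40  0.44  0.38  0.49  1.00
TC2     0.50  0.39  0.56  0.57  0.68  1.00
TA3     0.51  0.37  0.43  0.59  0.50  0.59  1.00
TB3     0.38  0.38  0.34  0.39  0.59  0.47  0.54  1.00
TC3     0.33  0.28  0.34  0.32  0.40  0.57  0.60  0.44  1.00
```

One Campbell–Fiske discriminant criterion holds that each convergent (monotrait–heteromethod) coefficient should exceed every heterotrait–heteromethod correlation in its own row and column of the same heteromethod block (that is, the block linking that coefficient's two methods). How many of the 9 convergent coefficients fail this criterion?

Convergent coefficients and their comparison sets:
TA (methods 1·2): 0.53 vs {0.40, 0.35, 0.50, 0.38} → pass.
TA (methods 1·3): 0.51 vs {0.38, 0.37, 0.33, 0.43} → pass.
TA (methods 2·3): 0.59 vs {0.39, 0.50, 0.32, 0.59} → fail.
TB (methods 1·2): 0.44 vs {0.35, 0.40, 0.39, 0.38} → pass.
TB (methods 1·3): 0.38 vs {0.37, 0.38, 0.28, 0.34} → fail.
TB (methods 2·3): 0.59 vs {0.50, 0.39, 0.40, 0.47} → pass.
TC (methods 1·2): 0.56 vs {0.38, 0.50, 0.38, 0.39} → pass.
TC (methods 1·3): 0.34 vs {0.43, 0.33, 0.34, 0.28} → fail.
TC (methods 2·3): 0.57 vs {0.59, 0.32, 0.47, 0.40} → fail.
4 of 9 fail.

4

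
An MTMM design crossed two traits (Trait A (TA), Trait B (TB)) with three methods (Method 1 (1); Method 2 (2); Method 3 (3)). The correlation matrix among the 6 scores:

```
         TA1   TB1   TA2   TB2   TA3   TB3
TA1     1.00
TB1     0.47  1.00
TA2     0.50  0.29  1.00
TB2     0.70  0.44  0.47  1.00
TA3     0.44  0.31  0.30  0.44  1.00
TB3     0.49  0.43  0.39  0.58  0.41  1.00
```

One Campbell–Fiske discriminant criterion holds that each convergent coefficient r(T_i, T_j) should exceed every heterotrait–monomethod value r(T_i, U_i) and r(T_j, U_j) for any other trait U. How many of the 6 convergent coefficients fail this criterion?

4

Checking each validity diagonal entry against its comparison values:
TA (methods 1·2): 0.50 vs {0.47, 0.47} → pass.
TA (methods 1·3): 0.44 vs {0.47, 0.41} → fail.
TA (methods 2·3): 0.30 vs {0.47, 0.41} → fail.
TB (methods 1·2): 0.44 vs {0.47, 0.47} → fail.
TB (methods 1·3): 0.43 vs {0.47, 0.41} → fail.
TB (methods 2·3): 0.58 vs {0.47, 0.41} → pass.
4 of 6 fail.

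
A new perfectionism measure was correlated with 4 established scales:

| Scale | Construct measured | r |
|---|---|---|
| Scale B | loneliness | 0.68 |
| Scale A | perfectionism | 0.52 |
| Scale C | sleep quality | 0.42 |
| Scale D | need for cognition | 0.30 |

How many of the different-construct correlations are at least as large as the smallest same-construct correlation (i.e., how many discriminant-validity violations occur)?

Convergent (same construct = perfectionism): Scale A.
Smallest convergent = 0.52. Discriminant values: 0.68, 0.42, 0.30; count ≥ 0.52 → 1.

1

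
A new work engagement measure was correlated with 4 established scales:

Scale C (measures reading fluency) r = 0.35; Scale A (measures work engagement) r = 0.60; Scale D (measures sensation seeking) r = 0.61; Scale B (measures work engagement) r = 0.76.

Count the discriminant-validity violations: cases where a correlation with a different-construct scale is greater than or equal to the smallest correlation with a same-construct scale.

Convergent (same construct = work engagement): Scale A, Scale B.
Smallest convergent = 0.60. Discriminant values: 0.35, 0.61; count ≥ 0.60 → 1.

1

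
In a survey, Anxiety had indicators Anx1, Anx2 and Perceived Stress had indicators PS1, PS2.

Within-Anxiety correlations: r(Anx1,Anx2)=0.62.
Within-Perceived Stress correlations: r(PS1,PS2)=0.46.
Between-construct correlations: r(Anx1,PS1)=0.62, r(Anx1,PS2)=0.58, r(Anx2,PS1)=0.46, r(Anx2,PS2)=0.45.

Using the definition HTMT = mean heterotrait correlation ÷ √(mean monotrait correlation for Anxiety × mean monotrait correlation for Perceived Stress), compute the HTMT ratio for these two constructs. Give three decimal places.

Mean between = 2.11/4 = 0.5275.
Mean within-Anx = 0.62/1 = 0.6200; mean within-PS = 0.46/1 = 0.4600.
Geometric mean = √(0.6200 × 0.4600) = 0.5340.
HTMT = 0.5275 / 0.5340 = 0.988.

0.988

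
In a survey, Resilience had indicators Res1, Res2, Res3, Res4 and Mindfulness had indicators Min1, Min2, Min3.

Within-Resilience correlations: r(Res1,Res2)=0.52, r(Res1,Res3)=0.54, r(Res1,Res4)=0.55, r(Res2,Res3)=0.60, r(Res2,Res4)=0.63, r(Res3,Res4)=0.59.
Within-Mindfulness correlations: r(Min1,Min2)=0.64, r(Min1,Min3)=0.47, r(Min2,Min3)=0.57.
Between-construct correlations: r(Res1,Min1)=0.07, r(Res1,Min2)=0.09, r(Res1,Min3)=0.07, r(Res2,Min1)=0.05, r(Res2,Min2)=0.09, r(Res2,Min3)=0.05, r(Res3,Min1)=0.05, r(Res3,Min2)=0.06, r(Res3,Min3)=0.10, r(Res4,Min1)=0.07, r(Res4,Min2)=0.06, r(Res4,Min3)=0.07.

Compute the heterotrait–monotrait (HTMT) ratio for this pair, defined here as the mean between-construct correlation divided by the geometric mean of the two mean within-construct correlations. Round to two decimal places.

Mean between = 0.83/12 = 0.0692.
Mean within-Res = 3.43/6 = 0.5717; mean within-Min = 1.68/3 = 0.5600.
Geometric mean = √(0.5717 × 0.5600) = 0.5658.
HTMT = 0.0692 / 0.5658 = 0.12.

0.12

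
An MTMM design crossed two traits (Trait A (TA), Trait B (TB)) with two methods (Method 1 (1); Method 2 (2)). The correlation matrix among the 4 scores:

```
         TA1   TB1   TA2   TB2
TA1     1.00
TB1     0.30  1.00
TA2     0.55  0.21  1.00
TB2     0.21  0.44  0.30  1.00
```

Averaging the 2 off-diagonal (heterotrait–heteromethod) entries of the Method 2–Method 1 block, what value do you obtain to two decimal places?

HTHM values (method 2 × method 1): 0.21, 0.21; mean = 0.42/2 = 0.21.

0.21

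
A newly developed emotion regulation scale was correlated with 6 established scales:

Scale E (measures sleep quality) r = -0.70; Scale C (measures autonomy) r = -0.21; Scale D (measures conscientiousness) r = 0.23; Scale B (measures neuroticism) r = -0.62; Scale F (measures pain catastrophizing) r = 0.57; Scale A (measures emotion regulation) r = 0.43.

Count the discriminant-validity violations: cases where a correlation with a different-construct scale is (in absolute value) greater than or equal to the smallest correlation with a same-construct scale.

3

Convergent (same construct = emotion regulation): Scale A.
Smallest convergent = 0.43. Discriminant |r|: 0.70, 0.21, 0.23, 0.62, 0.57; count ≥ 0.43 → 3.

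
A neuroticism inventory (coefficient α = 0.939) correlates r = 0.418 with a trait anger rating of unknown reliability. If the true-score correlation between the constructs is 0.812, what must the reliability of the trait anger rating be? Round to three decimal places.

r_true = r_obs / √(r_xx · r_yy) ⇒ 0.812 = 0.418 / √(0.939 · r_yy).
√(0.939 · r_yy) = 0.418 / 0.812 = 0.5148; 0.939 · r_yy = 0.2650; r_yy = 0.2650 / 0.939 ≈ 0.282.

0.282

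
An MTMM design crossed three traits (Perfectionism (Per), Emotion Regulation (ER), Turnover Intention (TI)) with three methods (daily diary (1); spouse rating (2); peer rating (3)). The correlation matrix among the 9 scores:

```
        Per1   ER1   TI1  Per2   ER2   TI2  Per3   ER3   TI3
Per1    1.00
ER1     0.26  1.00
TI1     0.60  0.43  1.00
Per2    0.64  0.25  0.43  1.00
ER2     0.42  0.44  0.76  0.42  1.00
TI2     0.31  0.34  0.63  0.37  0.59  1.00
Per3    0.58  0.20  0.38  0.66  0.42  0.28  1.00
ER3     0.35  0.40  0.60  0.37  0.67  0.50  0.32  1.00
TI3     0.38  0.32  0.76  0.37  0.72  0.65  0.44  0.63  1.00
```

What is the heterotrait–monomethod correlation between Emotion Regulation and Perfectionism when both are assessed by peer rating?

0.32

Different traits, same method: r(ER3, Per3) = 0.32.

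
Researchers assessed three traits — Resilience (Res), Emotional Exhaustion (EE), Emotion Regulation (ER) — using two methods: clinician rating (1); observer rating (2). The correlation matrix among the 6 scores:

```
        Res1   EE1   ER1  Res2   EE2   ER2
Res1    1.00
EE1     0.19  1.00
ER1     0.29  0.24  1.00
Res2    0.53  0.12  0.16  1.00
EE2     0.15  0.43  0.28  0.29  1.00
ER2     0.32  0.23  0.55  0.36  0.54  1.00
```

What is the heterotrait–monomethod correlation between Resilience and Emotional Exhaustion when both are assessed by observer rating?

Different traits, same method: r(Res2, EE2) = 0.29.

0.29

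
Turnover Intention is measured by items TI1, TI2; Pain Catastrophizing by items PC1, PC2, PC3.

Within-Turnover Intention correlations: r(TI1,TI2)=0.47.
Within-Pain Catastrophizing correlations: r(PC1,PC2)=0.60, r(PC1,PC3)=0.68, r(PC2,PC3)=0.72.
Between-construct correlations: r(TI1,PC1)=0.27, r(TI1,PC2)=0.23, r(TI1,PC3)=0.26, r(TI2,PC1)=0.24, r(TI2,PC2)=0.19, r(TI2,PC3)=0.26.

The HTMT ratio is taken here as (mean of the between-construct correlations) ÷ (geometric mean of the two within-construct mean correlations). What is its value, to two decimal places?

Between-construct mean = 1.45/6 = 0.2417.
Mean within-TI = 0.47/1 = 0.4700; mean within-PC = 2.00/3 = 0.6667.
Geometric mean = √(0.4700 × 0.6667) = 0.5598.
HTMT = 0.2417 / 0.5598 = 0.43.

0.43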